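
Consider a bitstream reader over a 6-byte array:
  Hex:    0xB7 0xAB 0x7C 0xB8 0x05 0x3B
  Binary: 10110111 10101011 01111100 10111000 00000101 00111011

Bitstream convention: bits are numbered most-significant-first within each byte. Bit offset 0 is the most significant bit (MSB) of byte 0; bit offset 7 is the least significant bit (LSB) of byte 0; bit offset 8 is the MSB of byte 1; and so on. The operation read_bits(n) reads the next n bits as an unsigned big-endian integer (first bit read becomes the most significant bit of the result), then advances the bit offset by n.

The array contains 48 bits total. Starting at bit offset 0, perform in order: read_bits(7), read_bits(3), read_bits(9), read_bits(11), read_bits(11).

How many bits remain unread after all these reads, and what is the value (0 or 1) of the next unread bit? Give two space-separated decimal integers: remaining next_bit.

Read 1: bits[0:7] width=7 -> value=91 (bin 1011011); offset now 7 = byte 0 bit 7; 41 bits remain
Read 2: bits[7:10] width=3 -> value=6 (bin 110); offset now 10 = byte 1 bit 2; 38 bits remain
Read 3: bits[10:19] width=9 -> value=347 (bin 101011011); offset now 19 = byte 2 bit 3; 29 bits remain
Read 4: bits[19:30] width=11 -> value=1838 (bin 11100101110); offset now 30 = byte 3 bit 6; 18 bits remain
Read 5: bits[30:41] width=11 -> value=10 (bin 00000001010); offset now 41 = byte 5 bit 1; 7 bits remain

Answer: 7 0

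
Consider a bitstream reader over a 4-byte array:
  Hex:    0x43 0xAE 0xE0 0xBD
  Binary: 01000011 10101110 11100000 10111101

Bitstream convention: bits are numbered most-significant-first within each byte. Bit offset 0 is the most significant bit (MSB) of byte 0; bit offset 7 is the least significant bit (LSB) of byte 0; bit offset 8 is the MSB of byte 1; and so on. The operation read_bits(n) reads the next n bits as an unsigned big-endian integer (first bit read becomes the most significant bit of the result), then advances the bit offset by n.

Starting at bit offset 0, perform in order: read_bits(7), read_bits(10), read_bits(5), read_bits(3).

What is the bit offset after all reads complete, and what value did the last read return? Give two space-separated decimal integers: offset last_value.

Answer: 25 1

Derivation:
Read 1: bits[0:7] width=7 -> value=33 (bin 0100001); offset now 7 = byte 0 bit 7; 25 bits remain
Read 2: bits[7:17] width=10 -> value=861 (bin 1101011101); offset now 17 = byte 2 bit 1; 15 bits remain
Read 3: bits[17:22] width=5 -> value=24 (bin 11000); offset now 22 = byte 2 bit 6; 10 bits remain
Read 4: bits[22:25] width=3 -> value=1 (bin 001); offset now 25 = byte 3 bit 1; 7 bits remain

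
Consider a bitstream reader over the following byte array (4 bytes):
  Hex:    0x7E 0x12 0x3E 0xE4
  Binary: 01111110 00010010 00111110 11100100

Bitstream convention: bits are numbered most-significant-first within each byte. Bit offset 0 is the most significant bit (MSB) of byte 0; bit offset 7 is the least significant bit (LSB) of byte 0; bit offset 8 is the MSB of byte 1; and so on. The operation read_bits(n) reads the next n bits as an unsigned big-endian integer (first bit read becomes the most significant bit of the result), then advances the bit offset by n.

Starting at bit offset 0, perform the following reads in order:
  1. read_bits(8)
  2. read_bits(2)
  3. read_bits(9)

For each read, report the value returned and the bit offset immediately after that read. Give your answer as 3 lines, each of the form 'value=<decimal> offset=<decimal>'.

Read 1: bits[0:8] width=8 -> value=126 (bin 01111110); offset now 8 = byte 1 bit 0; 24 bits remain
Read 2: bits[8:10] width=2 -> value=0 (bin 00); offset now 10 = byte 1 bit 2; 22 bits remain
Read 3: bits[10:19] width=9 -> value=145 (bin 010010001); offset now 19 = byte 2 bit 3; 13 bits remain

Answer: value=126 offset=8
value=0 offset=10
value=145 offset=19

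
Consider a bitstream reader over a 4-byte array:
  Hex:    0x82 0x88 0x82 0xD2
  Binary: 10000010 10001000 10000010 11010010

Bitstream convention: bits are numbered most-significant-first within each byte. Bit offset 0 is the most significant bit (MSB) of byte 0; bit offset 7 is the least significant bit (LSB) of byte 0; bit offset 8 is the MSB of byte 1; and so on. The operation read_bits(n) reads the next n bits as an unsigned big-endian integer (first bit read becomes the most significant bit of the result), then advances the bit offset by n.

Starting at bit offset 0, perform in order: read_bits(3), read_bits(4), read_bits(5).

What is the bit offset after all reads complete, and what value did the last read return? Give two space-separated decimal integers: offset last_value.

Answer: 12 8

Derivation:
Read 1: bits[0:3] width=3 -> value=4 (bin 100); offset now 3 = byte 0 bit 3; 29 bits remain
Read 2: bits[3:7] width=4 -> value=1 (bin 0001); offset now 7 = byte 0 bit 7; 25 bits remain
Read 3: bits[7:12] width=5 -> value=8 (bin 01000); offset now 12 = byte 1 bit 4; 20 bits remain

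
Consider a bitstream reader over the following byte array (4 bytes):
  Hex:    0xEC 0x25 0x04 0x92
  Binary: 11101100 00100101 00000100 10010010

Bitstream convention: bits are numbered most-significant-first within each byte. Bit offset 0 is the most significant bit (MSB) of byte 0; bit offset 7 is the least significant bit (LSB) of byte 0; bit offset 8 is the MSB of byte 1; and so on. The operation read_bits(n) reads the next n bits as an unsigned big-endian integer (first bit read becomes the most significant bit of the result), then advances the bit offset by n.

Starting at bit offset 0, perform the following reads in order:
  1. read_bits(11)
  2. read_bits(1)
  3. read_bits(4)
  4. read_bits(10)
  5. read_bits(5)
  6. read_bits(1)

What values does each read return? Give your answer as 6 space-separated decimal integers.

Answer: 1889 0 5 18 9 0

Derivation:
Read 1: bits[0:11] width=11 -> value=1889 (bin 11101100001); offset now 11 = byte 1 bit 3; 21 bits remain
Read 2: bits[11:12] width=1 -> value=0 (bin 0); offset now 12 = byte 1 bit 4; 20 bits remain
Read 3: bits[12:16] width=4 -> value=5 (bin 0101); offset now 16 = byte 2 bit 0; 16 bits remain
Read 4: bits[16:26] width=10 -> value=18 (bin 0000010010); offset now 26 = byte 3 bit 2; 6 bits remain
Read 5: bits[26:31] width=5 -> value=9 (bin 01001); offset now 31 = byte 3 bit 7; 1 bits remain
Read 6: bits[31:32] width=1 -> value=0 (bin 0); offset now 32 = byte 4 bit 0; 0 bits remain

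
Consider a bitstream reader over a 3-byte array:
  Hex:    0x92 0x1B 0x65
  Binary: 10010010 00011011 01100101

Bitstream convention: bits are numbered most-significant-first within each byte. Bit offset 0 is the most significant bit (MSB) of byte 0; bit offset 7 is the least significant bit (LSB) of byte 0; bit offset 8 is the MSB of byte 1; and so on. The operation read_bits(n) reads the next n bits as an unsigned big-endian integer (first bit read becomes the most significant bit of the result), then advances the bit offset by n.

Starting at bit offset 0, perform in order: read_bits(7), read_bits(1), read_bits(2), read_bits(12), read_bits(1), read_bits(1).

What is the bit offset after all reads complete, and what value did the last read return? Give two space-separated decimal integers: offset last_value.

Read 1: bits[0:7] width=7 -> value=73 (bin 1001001); offset now 7 = byte 0 bit 7; 17 bits remain
Read 2: bits[7:8] width=1 -> value=0 (bin 0); offset now 8 = byte 1 bit 0; 16 bits remain
Read 3: bits[8:10] width=2 -> value=0 (bin 00); offset now 10 = byte 1 bit 2; 14 bits remain
Read 4: bits[10:22] width=12 -> value=1753 (bin 011011011001); offset now 22 = byte 2 bit 6; 2 bits remain
Read 5: bits[22:23] width=1 -> value=0 (bin 0); offset now 23 = byte 2 bit 7; 1 bits remain
Read 6: bits[23:24] width=1 -> value=1 (bin 1); offset now 24 = byte 3 bit 0; 0 bits remain

Answer: 24 1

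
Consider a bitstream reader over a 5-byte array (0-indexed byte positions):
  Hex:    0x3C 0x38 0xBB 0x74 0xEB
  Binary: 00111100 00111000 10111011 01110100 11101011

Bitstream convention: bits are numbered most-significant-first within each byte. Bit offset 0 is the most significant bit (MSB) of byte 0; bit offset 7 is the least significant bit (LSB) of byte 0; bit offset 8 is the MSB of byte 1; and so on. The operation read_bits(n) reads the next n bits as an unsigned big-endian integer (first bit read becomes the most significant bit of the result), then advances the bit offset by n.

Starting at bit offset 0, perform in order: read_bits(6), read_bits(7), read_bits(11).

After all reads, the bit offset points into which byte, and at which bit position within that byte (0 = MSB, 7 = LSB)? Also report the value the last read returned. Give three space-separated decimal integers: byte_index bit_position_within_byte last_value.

Answer: 3 0 187

Derivation:
Read 1: bits[0:6] width=6 -> value=15 (bin 001111); offset now 6 = byte 0 bit 6; 34 bits remain
Read 2: bits[6:13] width=7 -> value=7 (bin 0000111); offset now 13 = byte 1 bit 5; 27 bits remain
Read 3: bits[13:24] width=11 -> value=187 (bin 00010111011); offset now 24 = byte 3 bit 0; 16 bits remain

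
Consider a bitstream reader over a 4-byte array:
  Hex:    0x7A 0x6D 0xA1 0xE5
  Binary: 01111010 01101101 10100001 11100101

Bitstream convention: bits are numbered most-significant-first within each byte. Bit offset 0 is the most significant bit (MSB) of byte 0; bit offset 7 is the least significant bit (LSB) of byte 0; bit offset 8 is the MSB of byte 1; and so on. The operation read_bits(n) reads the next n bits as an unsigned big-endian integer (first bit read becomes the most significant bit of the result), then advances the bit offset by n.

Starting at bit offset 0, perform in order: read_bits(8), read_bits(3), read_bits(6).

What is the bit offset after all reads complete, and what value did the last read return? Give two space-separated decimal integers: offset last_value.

Read 1: bits[0:8] width=8 -> value=122 (bin 01111010); offset now 8 = byte 1 bit 0; 24 bits remain
Read 2: bits[8:11] width=3 -> value=3 (bin 011); offset now 11 = byte 1 bit 3; 21 bits remain
Read 3: bits[11:17] width=6 -> value=27 (bin 011011); offset now 17 = byte 2 bit 1; 15 bits remain

Answer: 17 27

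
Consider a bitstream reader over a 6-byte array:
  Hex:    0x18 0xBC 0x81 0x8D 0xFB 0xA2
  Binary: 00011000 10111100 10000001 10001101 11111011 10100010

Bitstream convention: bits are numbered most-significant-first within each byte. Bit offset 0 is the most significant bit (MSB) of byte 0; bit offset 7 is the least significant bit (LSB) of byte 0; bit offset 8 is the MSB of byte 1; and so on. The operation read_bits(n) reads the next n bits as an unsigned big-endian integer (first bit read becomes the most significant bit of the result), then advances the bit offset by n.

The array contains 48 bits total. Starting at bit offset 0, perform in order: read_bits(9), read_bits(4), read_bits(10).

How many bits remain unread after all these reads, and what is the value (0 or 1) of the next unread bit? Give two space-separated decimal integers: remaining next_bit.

Read 1: bits[0:9] width=9 -> value=49 (bin 000110001); offset now 9 = byte 1 bit 1; 39 bits remain
Read 2: bits[9:13] width=4 -> value=7 (bin 0111); offset now 13 = byte 1 bit 5; 35 bits remain
Read 3: bits[13:23] width=10 -> value=576 (bin 1001000000); offset now 23 = byte 2 bit 7; 25 bits remain

Answer: 25 1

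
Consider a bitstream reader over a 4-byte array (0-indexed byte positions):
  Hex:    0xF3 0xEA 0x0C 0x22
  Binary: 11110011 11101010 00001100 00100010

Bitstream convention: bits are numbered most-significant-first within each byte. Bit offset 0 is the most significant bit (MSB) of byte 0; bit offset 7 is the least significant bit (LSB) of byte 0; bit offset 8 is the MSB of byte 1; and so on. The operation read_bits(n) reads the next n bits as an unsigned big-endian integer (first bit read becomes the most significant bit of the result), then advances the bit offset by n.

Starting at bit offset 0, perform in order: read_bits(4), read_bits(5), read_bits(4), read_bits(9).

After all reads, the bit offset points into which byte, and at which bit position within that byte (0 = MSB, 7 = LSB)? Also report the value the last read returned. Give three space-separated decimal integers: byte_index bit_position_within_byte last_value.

Read 1: bits[0:4] width=4 -> value=15 (bin 1111); offset now 4 = byte 0 bit 4; 28 bits remain
Read 2: bits[4:9] width=5 -> value=7 (bin 00111); offset now 9 = byte 1 bit 1; 23 bits remain
Read 3: bits[9:13] width=4 -> value=13 (bin 1101); offset now 13 = byte 1 bit 5; 19 bits remain
Read 4: bits[13:22] width=9 -> value=131 (bin 010000011); offset now 22 = byte 2 bit 6; 10 bits remain

Answer: 2 6 131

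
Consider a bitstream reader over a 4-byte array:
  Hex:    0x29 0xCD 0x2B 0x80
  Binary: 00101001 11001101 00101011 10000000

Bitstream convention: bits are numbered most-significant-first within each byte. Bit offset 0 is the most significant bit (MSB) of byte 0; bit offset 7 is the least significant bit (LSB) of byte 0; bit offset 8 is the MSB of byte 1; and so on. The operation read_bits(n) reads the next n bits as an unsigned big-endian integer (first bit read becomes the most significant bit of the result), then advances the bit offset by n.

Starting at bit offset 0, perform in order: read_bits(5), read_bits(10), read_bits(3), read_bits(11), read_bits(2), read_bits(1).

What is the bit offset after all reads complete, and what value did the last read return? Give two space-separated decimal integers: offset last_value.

Answer: 32 0

Derivation:
Read 1: bits[0:5] width=5 -> value=5 (bin 00101); offset now 5 = byte 0 bit 5; 27 bits remain
Read 2: bits[5:15] width=10 -> value=230 (bin 0011100110); offset now 15 = byte 1 bit 7; 17 bits remain
Read 3: bits[15:18] width=3 -> value=4 (bin 100); offset now 18 = byte 2 bit 2; 14 bits remain
Read 4: bits[18:29] width=11 -> value=1392 (bin 10101110000); offset now 29 = byte 3 bit 5; 3 bits remain
Read 5: bits[29:31] width=2 -> value=0 (bin 00); offset now 31 = byte 3 bit 7; 1 bits remain
Read 6: bits[31:32] width=1 -> value=0 (bin 0); offset now 32 = byte 4 bit 0; 0 bits remain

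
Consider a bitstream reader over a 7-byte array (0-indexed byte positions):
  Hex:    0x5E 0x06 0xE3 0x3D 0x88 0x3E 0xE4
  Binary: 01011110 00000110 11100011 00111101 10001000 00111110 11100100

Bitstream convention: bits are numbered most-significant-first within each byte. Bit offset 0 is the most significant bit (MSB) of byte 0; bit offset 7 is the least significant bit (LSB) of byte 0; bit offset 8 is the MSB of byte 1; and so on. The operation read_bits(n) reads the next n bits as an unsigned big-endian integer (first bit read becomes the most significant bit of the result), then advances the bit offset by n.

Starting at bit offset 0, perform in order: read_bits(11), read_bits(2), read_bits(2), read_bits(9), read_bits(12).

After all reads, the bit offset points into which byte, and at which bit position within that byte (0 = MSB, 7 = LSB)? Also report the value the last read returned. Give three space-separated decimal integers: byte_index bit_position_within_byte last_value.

Answer: 4 4 984

Derivation:
Read 1: bits[0:11] width=11 -> value=752 (bin 01011110000); offset now 11 = byte 1 bit 3; 45 bits remain
Read 2: bits[11:13] width=2 -> value=0 (bin 00); offset now 13 = byte 1 bit 5; 43 bits remain
Read 3: bits[13:15] width=2 -> value=3 (bin 11); offset now 15 = byte 1 bit 7; 41 bits remain
Read 4: bits[15:24] width=9 -> value=227 (bin 011100011); offset now 24 = byte 3 bit 0; 32 bits remain
Read 5: bits[24:36] width=12 -> value=984 (bin 001111011000); offset now 36 = byte 4 bit 4; 20 bits remain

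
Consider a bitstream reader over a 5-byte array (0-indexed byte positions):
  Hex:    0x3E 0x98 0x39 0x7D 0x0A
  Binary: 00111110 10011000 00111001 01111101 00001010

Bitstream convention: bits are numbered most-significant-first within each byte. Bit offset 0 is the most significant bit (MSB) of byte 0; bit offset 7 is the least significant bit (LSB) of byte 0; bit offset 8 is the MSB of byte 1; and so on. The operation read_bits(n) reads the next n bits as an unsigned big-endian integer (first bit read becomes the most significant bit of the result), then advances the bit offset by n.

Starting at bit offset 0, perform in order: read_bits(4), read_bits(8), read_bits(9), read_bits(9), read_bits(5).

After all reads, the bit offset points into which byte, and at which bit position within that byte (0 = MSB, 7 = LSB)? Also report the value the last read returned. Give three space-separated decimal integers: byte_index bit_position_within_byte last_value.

Read 1: bits[0:4] width=4 -> value=3 (bin 0011); offset now 4 = byte 0 bit 4; 36 bits remain
Read 2: bits[4:12] width=8 -> value=233 (bin 11101001); offset now 12 = byte 1 bit 4; 28 bits remain
Read 3: bits[12:21] width=9 -> value=263 (bin 100000111); offset now 21 = byte 2 bit 5; 19 bits remain
Read 4: bits[21:30] width=9 -> value=95 (bin 001011111); offset now 30 = byte 3 bit 6; 10 bits remain
Read 5: bits[30:35] width=5 -> value=8 (bin 01000); offset now 35 = byte 4 bit 3; 5 bits remain

Answer: 4 3 8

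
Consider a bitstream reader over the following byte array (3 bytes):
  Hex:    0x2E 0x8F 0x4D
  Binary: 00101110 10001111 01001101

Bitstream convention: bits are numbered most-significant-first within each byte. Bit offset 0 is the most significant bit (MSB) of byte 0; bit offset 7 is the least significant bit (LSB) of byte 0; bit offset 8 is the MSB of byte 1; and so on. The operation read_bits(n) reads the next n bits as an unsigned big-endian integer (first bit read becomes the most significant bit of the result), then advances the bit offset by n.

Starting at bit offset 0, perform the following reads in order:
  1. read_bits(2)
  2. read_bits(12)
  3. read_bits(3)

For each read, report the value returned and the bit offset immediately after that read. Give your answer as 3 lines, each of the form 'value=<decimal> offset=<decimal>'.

Read 1: bits[0:2] width=2 -> value=0 (bin 00); offset now 2 = byte 0 bit 2; 22 bits remain
Read 2: bits[2:14] width=12 -> value=2979 (bin 101110100011); offset now 14 = byte 1 bit 6; 10 bits remain
Read 3: bits[14:17] width=3 -> value=6 (bin 110); offset now 17 = byte 2 bit 1; 7 bits remain

Answer: value=0 offset=2
value=2979 offset=14
value=6 offset=17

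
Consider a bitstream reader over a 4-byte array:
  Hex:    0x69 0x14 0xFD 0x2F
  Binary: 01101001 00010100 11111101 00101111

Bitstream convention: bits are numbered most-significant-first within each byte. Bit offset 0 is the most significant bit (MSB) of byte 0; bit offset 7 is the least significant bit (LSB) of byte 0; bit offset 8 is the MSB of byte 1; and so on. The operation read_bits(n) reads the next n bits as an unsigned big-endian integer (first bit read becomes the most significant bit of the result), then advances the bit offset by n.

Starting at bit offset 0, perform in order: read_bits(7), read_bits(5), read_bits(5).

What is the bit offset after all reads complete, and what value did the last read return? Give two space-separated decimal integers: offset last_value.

Read 1: bits[0:7] width=7 -> value=52 (bin 0110100); offset now 7 = byte 0 bit 7; 25 bits remain
Read 2: bits[7:12] width=5 -> value=17 (bin 10001); offset now 12 = byte 1 bit 4; 20 bits remain
Read 3: bits[12:17] width=5 -> value=9 (bin 01001); offset now 17 = byte 2 bit 1; 15 bits remain

Answer: 17 9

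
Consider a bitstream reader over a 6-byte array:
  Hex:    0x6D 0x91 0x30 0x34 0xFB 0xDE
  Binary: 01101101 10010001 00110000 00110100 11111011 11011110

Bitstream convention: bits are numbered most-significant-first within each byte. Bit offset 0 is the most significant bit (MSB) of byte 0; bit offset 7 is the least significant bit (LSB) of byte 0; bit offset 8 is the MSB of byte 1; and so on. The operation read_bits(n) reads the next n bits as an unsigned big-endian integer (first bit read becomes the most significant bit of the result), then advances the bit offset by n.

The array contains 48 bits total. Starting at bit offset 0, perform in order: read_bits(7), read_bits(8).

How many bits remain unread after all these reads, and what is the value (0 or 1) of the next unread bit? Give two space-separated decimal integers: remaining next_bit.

Read 1: bits[0:7] width=7 -> value=54 (bin 0110110); offset now 7 = byte 0 bit 7; 41 bits remain
Read 2: bits[7:15] width=8 -> value=200 (bin 11001000); offset now 15 = byte 1 bit 7; 33 bits remain

Answer: 33 1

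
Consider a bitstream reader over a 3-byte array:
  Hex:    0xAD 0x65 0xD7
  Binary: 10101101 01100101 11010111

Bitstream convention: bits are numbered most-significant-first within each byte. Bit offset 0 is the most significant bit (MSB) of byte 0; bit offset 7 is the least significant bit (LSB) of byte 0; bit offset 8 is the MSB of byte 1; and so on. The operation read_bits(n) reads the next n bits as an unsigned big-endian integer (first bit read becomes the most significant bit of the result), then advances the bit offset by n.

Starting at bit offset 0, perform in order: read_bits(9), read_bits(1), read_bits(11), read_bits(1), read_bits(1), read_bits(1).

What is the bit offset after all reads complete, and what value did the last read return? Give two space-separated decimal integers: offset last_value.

Read 1: bits[0:9] width=9 -> value=346 (bin 101011010); offset now 9 = byte 1 bit 1; 15 bits remain
Read 2: bits[9:10] width=1 -> value=1 (bin 1); offset now 10 = byte 1 bit 2; 14 bits remain
Read 3: bits[10:21] width=11 -> value=1210 (bin 10010111010); offset now 21 = byte 2 bit 5; 3 bits remain
Read 4: bits[21:22] width=1 -> value=1 (bin 1); offset now 22 = byte 2 bit 6; 2 bits remain
Read 5: bits[22:23] width=1 -> value=1 (bin 1); offset now 23 = byte 2 bit 7; 1 bits remain
Read 6: bits[23:24] width=1 -> value=1 (bin 1); offset now 24 = byte 3 bit 0; 0 bits remain

Answer: 24 1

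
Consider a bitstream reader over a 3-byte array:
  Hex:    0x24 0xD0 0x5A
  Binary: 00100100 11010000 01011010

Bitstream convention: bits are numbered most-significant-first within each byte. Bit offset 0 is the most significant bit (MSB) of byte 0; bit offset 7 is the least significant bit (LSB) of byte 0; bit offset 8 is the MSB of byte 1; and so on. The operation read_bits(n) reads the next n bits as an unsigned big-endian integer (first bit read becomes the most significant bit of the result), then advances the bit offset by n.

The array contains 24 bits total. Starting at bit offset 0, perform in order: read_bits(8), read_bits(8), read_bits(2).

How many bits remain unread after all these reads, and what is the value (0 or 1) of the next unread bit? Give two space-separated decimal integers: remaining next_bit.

Read 1: bits[0:8] width=8 -> value=36 (bin 00100100); offset now 8 = byte 1 bit 0; 16 bits remain
Read 2: bits[8:16] width=8 -> value=208 (bin 11010000); offset now 16 = byte 2 bit 0; 8 bits remain
Read 3: bits[16:18] width=2 -> value=1 (bin 01); offset now 18 = byte 2 bit 2; 6 bits remain

Answer: 6 0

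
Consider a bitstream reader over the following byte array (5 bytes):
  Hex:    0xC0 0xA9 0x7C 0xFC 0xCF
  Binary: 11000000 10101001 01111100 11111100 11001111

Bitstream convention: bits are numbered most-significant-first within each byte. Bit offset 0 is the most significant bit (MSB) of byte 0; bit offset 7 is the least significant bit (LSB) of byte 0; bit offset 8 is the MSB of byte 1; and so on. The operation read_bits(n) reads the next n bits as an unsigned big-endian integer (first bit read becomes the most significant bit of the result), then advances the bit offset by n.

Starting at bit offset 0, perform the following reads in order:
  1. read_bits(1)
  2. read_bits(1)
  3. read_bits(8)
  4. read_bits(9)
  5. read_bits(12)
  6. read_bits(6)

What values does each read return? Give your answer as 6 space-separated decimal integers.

Answer: 1 1 2 331 3710 25

Derivation:
Read 1: bits[0:1] width=1 -> value=1 (bin 1); offset now 1 = byte 0 bit 1; 39 bits remain
Read 2: bits[1:2] width=1 -> value=1 (bin 1); offset now 2 = byte 0 bit 2; 38 bits remain
Read 3: bits[2:10] width=8 -> value=2 (bin 00000010); offset now 10 = byte 1 bit 2; 30 bits remain
Read 4: bits[10:19] width=9 -> value=331 (bin 101001011); offset now 19 = byte 2 bit 3; 21 bits remain
Read 5: bits[19:31] width=12 -> value=3710 (bin 111001111110); offset now 31 = byte 3 bit 7; 9 bits remain
Read 6: bits[31:37] width=6 -> value=25 (bin 011001); offset now 37 = byte 4 bit 5; 3 bits remain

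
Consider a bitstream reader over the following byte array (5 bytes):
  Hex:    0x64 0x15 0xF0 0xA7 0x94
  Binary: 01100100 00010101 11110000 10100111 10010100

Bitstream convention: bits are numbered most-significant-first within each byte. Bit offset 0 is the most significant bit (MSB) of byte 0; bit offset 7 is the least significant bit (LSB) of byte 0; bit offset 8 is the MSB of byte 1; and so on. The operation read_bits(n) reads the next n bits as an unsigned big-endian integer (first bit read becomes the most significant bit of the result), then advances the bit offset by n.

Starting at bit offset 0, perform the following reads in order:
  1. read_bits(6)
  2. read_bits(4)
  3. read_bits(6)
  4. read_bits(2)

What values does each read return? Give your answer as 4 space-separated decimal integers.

Answer: 25 0 21 3

Derivation:
Read 1: bits[0:6] width=6 -> value=25 (bin 011001); offset now 6 = byte 0 bit 6; 34 bits remain
Read 2: bits[6:10] width=4 -> value=0 (bin 0000); offset now 10 = byte 1 bit 2; 30 bits remain
Read 3: bits[10:16] width=6 -> value=21 (bin 010101); offset now 16 = byte 2 bit 0; 24 bits remain
Read 4: bits[16:18] width=2 -> value=3 (bin 11); offset now 18 = byte 2 bit 2; 22 bits remain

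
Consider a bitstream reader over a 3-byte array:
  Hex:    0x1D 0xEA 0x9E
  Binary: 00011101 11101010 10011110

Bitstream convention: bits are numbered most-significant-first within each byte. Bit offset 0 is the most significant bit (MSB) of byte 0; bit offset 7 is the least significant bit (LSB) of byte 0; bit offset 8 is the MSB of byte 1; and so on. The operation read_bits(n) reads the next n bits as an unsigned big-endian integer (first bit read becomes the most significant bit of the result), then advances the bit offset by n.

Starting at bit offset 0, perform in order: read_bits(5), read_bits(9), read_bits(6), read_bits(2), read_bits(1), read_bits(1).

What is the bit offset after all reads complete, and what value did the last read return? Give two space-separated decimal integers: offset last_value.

Read 1: bits[0:5] width=5 -> value=3 (bin 00011); offset now 5 = byte 0 bit 5; 19 bits remain
Read 2: bits[5:14] width=9 -> value=378 (bin 101111010); offset now 14 = byte 1 bit 6; 10 bits remain
Read 3: bits[14:20] width=6 -> value=41 (bin 101001); offset now 20 = byte 2 bit 4; 4 bits remain
Read 4: bits[20:22] width=2 -> value=3 (bin 11); offset now 22 = byte 2 bit 6; 2 bits remain
Read 5: bits[22:23] width=1 -> value=1 (bin 1); offset now 23 = byte 2 bit 7; 1 bits remain
Read 6: bits[23:24] width=1 -> value=0 (bin 0); offset now 24 = byte 3 bit 0; 0 bits remain

Answer: 24 0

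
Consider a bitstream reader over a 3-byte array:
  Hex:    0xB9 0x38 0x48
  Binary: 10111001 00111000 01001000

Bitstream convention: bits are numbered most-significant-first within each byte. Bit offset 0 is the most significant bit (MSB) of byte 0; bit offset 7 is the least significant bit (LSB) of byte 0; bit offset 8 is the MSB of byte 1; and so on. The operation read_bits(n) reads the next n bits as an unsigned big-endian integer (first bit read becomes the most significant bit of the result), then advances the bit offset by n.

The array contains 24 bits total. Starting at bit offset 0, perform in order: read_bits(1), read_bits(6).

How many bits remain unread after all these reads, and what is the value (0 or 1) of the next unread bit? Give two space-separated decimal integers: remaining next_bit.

Read 1: bits[0:1] width=1 -> value=1 (bin 1); offset now 1 = byte 0 bit 1; 23 bits remain
Read 2: bits[1:7] width=6 -> value=28 (bin 011100); offset now 7 = byte 0 bit 7; 17 bits remain

Answer: 17 1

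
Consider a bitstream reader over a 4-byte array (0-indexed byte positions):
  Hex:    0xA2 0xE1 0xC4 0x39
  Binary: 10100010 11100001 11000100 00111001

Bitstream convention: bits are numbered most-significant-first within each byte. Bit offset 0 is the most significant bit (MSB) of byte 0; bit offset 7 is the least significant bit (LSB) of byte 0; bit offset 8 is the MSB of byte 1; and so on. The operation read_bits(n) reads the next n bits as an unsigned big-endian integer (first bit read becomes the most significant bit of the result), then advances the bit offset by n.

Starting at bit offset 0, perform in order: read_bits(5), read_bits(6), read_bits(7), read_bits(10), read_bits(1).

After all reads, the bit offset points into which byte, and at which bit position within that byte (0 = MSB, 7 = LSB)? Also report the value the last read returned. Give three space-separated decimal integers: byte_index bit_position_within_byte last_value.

Read 1: bits[0:5] width=5 -> value=20 (bin 10100); offset now 5 = byte 0 bit 5; 27 bits remain
Read 2: bits[5:11] width=6 -> value=23 (bin 010111); offset now 11 = byte 1 bit 3; 21 bits remain
Read 3: bits[11:18] width=7 -> value=7 (bin 0000111); offset now 18 = byte 2 bit 2; 14 bits remain
Read 4: bits[18:28] width=10 -> value=67 (bin 0001000011); offset now 28 = byte 3 bit 4; 4 bits remain
Read 5: bits[28:29] width=1 -> value=1 (bin 1); offset now 29 = byte 3 bit 5; 3 bits remain

Answer: 3 5 1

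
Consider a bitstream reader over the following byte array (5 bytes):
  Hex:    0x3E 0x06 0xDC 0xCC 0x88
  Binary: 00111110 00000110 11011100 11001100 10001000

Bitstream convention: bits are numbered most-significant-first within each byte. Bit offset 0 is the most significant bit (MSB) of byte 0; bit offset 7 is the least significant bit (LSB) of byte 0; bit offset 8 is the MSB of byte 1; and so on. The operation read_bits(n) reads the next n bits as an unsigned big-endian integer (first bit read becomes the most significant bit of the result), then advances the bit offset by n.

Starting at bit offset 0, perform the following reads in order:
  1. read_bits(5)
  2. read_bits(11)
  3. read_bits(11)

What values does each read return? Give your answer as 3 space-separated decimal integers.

Read 1: bits[0:5] width=5 -> value=7 (bin 00111); offset now 5 = byte 0 bit 5; 35 bits remain
Read 2: bits[5:16] width=11 -> value=1542 (bin 11000000110); offset now 16 = byte 2 bit 0; 24 bits remain
Read 3: bits[16:27] width=11 -> value=1766 (bin 11011100110); offset now 27 = byte 3 bit 3; 13 bits remain

Answer: 7 1542 1766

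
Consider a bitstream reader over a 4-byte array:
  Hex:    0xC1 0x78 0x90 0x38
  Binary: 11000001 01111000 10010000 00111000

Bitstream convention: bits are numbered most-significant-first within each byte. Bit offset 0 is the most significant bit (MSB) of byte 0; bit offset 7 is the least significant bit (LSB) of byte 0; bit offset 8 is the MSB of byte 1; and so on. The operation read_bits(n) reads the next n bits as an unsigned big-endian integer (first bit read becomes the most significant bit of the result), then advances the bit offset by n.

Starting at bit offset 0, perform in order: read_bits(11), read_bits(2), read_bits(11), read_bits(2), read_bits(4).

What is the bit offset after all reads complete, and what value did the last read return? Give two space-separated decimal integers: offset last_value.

Answer: 30 14

Derivation:
Read 1: bits[0:11] width=11 -> value=1547 (bin 11000001011); offset now 11 = byte 1 bit 3; 21 bits remain
Read 2: bits[11:13] width=2 -> value=3 (bin 11); offset now 13 = byte 1 bit 5; 19 bits remain
Read 3: bits[13:24] width=11 -> value=144 (bin 00010010000); offset now 24 = byte 3 bit 0; 8 bits remain
Read 4: bits[24:26] width=2 -> value=0 (bin 00); offset now 26 = byte 3 bit 2; 6 bits remain
Read 5: bits[26:30] width=4 -> value=14 (bin 1110); offset now 30 = byte 3 bit 6; 2 bits remain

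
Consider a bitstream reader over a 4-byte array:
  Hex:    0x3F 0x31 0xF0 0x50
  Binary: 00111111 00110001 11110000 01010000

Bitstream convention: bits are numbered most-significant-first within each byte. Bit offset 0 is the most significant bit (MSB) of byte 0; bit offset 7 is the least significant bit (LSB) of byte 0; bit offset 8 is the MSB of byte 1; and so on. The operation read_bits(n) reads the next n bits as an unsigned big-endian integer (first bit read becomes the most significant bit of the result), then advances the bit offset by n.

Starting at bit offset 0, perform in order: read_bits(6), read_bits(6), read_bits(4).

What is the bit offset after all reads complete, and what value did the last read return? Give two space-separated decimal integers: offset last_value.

Read 1: bits[0:6] width=6 -> value=15 (bin 001111); offset now 6 = byte 0 bit 6; 26 bits remain
Read 2: bits[6:12] width=6 -> value=51 (bin 110011); offset now 12 = byte 1 bit 4; 20 bits remain
Read 3: bits[12:16] width=4 -> value=1 (bin 0001); offset now 16 = byte 2 bit 0; 16 bits remain

Answer: 16 1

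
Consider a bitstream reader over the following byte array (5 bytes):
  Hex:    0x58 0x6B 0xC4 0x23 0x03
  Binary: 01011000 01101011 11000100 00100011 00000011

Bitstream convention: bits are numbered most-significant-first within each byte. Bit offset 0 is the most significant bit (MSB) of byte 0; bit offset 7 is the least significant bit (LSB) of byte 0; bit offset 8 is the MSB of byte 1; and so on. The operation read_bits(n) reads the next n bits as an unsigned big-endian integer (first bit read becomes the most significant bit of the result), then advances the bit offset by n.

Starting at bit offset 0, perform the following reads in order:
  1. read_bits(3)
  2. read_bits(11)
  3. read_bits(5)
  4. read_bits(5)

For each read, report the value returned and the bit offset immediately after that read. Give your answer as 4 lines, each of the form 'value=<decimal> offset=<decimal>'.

Read 1: bits[0:3] width=3 -> value=2 (bin 010); offset now 3 = byte 0 bit 3; 37 bits remain
Read 2: bits[3:14] width=11 -> value=1562 (bin 11000011010); offset now 14 = byte 1 bit 6; 26 bits remain
Read 3: bits[14:19] width=5 -> value=30 (bin 11110); offset now 19 = byte 2 bit 3; 21 bits remain
Read 4: bits[19:24] width=5 -> value=4 (bin 00100); offset now 24 = byte 3 bit 0; 16 bits remain

Answer: value=2 offset=3
value=1562 offset=14
value=30 offset=19
value=4 offset=24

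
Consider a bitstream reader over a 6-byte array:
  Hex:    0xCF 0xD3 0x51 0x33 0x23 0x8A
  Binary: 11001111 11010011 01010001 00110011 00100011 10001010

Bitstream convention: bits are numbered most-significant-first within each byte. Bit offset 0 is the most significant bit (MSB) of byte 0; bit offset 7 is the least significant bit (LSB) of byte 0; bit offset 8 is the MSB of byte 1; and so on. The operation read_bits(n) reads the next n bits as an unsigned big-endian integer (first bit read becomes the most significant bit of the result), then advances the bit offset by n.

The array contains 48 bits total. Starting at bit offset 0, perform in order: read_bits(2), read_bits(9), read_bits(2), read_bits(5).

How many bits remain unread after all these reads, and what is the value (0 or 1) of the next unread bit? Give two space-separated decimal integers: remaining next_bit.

Read 1: bits[0:2] width=2 -> value=3 (bin 11); offset now 2 = byte 0 bit 2; 46 bits remain
Read 2: bits[2:11] width=9 -> value=126 (bin 001111110); offset now 11 = byte 1 bit 3; 37 bits remain
Read 3: bits[11:13] width=2 -> value=2 (bin 10); offset now 13 = byte 1 bit 5; 35 bits remain
Read 4: bits[13:18] width=5 -> value=13 (bin 01101); offset now 18 = byte 2 bit 2; 30 bits remain

Answer: 30 0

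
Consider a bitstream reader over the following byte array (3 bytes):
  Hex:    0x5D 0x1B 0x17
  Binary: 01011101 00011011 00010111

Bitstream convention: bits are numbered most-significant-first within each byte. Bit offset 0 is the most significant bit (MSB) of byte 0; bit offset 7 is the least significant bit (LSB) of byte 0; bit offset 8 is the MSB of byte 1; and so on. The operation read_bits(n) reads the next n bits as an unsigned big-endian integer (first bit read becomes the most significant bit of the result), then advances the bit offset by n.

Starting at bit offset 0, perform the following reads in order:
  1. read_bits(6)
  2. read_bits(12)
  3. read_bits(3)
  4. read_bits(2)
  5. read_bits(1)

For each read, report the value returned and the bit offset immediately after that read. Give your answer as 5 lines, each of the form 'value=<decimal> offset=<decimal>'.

Answer: value=23 offset=6
value=1132 offset=18
value=2 offset=21
value=3 offset=23
value=1 offset=24

Derivation:
Read 1: bits[0:6] width=6 -> value=23 (bin 010111); offset now 6 = byte 0 bit 6; 18 bits remain
Read 2: bits[6:18] width=12 -> value=1132 (bin 010001101100); offset now 18 = byte 2 bit 2; 6 bits remain
Read 3: bits[18:21] width=3 -> value=2 (bin 010); offset now 21 = byte 2 bit 5; 3 bits remain
Read 4: bits[21:23] width=2 -> value=3 (bin 11); offset now 23 = byte 2 bit 7; 1 bits remain
Read 5: bits[23:24] width=1 -> value=1 (bin 1); offset now 24 = byte 3 bit 0; 0 bits remain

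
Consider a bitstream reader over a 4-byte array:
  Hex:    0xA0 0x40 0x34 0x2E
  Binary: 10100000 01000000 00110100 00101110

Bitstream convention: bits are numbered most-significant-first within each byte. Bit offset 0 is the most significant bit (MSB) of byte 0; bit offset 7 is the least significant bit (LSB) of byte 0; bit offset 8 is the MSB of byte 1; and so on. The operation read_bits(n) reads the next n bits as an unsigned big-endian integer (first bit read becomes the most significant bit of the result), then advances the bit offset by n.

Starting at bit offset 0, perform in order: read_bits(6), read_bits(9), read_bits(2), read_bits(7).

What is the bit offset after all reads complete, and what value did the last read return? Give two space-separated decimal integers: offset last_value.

Read 1: bits[0:6] width=6 -> value=40 (bin 101000); offset now 6 = byte 0 bit 6; 26 bits remain
Read 2: bits[6:15] width=9 -> value=32 (bin 000100000); offset now 15 = byte 1 bit 7; 17 bits remain
Read 3: bits[15:17] width=2 -> value=0 (bin 00); offset now 17 = byte 2 bit 1; 15 bits remain
Read 4: bits[17:24] width=7 -> value=52 (bin 0110100); offset now 24 = byte 3 bit 0; 8 bits remain

Answer: 24 52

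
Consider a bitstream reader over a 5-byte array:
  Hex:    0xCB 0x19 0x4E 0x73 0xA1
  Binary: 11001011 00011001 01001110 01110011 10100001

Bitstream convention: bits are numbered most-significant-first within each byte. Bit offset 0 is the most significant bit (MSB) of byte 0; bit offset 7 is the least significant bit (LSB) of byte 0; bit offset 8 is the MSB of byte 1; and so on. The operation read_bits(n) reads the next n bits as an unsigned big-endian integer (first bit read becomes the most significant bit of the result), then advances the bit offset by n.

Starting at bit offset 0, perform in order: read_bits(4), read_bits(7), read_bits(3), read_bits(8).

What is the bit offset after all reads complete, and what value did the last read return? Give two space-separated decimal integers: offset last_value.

Read 1: bits[0:4] width=4 -> value=12 (bin 1100); offset now 4 = byte 0 bit 4; 36 bits remain
Read 2: bits[4:11] width=7 -> value=88 (bin 1011000); offset now 11 = byte 1 bit 3; 29 bits remain
Read 3: bits[11:14] width=3 -> value=6 (bin 110); offset now 14 = byte 1 bit 6; 26 bits remain
Read 4: bits[14:22] width=8 -> value=83 (bin 01010011); offset now 22 = byte 2 bit 6; 18 bits remain

Answer: 22 83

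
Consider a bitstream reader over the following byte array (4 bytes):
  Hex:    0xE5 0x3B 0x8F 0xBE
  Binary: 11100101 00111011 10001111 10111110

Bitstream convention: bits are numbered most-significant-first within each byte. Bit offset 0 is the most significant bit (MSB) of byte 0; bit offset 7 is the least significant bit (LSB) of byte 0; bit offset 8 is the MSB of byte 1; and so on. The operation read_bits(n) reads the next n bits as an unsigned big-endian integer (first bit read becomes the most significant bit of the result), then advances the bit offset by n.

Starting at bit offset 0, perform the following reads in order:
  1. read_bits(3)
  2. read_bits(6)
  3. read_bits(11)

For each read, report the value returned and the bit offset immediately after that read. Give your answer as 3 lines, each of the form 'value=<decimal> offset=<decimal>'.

Answer: value=7 offset=3
value=10 offset=9
value=952 offset=20

Derivation:
Read 1: bits[0:3] width=3 -> value=7 (bin 111); offset now 3 = byte 0 bit 3; 29 bits remain
Read 2: bits[3:9] width=6 -> value=10 (bin 001010); offset now 9 = byte 1 bit 1; 23 bits remain
Read 3: bits[9:20] width=11 -> value=952 (bin 01110111000); offset now 20 = byte 2 bit 4; 12 bits remain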